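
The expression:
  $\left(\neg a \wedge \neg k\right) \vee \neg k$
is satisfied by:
  {k: False}


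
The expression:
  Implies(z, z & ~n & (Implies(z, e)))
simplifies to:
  ~z | (e & ~n)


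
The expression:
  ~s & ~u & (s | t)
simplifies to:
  t & ~s & ~u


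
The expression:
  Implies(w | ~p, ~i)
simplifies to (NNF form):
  ~i | (p & ~w)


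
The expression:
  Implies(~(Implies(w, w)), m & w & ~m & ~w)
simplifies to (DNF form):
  True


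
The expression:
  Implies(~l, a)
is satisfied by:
  {a: True, l: True}
  {a: True, l: False}
  {l: True, a: False}


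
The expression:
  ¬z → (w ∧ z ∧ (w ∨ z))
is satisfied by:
  {z: True}


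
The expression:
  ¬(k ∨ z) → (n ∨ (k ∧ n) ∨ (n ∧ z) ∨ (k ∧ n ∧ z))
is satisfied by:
  {n: True, k: True, z: True}
  {n: True, k: True, z: False}
  {n: True, z: True, k: False}
  {n: True, z: False, k: False}
  {k: True, z: True, n: False}
  {k: True, z: False, n: False}
  {z: True, k: False, n: False}


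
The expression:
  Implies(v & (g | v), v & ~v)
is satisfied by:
  {v: False}


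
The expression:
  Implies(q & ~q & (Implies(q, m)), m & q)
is always true.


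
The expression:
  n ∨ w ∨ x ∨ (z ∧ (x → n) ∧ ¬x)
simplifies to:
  n ∨ w ∨ x ∨ z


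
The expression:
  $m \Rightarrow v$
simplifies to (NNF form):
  $v \vee \neg m$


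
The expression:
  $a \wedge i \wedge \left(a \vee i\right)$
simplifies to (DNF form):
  $a \wedge i$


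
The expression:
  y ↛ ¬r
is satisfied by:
  {r: True, y: True}


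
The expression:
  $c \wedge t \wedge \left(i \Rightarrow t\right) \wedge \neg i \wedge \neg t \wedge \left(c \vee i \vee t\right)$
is never true.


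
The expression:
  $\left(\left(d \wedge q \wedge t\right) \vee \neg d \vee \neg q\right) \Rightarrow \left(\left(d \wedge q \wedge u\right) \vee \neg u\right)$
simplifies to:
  $\left(d \wedge q\right) \vee \neg u$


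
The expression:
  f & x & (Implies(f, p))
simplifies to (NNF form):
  f & p & x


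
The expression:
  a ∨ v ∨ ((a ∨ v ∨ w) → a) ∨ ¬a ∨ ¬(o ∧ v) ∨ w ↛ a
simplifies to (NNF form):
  True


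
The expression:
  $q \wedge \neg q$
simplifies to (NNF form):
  $\text{False}$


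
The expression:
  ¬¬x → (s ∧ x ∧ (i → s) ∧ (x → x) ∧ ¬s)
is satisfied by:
  {x: False}


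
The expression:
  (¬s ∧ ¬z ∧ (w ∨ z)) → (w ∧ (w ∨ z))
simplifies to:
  True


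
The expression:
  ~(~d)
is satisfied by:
  {d: True}


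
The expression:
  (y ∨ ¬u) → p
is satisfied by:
  {u: True, p: True, y: False}
  {p: True, y: False, u: False}
  {u: True, p: True, y: True}
  {p: True, y: True, u: False}
  {u: True, y: False, p: False}


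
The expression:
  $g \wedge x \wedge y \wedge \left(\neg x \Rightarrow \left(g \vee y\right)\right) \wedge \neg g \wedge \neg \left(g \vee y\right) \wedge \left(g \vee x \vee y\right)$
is never true.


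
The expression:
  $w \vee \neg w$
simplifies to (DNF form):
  $\text{True}$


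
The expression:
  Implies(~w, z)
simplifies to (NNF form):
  w | z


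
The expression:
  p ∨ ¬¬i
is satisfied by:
  {i: True, p: True}
  {i: True, p: False}
  {p: True, i: False}


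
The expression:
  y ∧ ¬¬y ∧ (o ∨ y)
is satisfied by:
  {y: True}


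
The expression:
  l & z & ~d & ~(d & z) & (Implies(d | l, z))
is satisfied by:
  {z: True, l: True, d: False}


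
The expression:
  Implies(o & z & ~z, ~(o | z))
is always true.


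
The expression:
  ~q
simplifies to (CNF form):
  ~q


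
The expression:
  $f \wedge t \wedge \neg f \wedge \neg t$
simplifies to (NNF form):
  $\text{False}$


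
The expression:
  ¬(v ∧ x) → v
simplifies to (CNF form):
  v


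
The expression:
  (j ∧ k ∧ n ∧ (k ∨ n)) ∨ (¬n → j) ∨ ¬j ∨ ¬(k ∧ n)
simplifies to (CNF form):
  True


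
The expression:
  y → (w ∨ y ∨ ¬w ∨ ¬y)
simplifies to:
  True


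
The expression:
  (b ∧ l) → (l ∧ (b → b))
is always true.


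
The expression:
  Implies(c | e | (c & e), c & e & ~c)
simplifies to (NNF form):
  ~c & ~e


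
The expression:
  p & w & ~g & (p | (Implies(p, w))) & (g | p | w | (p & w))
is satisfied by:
  {p: True, w: True, g: False}


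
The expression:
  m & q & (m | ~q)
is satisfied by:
  {m: True, q: True}


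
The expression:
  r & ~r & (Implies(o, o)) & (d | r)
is never true.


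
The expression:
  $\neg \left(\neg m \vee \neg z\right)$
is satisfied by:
  {z: True, m: True}


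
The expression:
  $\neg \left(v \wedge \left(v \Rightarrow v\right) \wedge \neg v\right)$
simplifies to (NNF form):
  $\text{True}$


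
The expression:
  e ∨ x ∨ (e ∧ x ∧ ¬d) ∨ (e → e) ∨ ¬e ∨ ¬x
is always true.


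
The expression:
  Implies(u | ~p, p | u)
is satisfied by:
  {u: True, p: True}
  {u: True, p: False}
  {p: True, u: False}


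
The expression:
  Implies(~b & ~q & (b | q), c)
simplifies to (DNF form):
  True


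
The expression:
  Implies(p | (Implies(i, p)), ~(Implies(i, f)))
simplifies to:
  i & (~f | ~p)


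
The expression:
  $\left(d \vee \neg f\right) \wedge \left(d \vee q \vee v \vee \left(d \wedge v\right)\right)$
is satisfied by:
  {d: True, q: True, v: True, f: False}
  {d: True, q: True, v: False, f: False}
  {d: True, v: True, q: False, f: False}
  {d: True, v: False, q: False, f: False}
  {f: True, d: True, q: True, v: True}
  {f: True, d: True, q: True, v: False}
  {f: True, d: True, q: False, v: True}
  {f: True, d: True, q: False, v: False}
  {q: True, v: True, d: False, f: False}
  {q: True, d: False, v: False, f: False}
  {v: True, d: False, q: False, f: False}


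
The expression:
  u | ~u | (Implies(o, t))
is always true.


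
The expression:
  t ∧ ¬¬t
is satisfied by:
  {t: True}


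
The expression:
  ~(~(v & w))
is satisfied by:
  {w: True, v: True}


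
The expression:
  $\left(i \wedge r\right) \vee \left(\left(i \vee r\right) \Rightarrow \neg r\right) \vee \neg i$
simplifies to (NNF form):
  $\text{True}$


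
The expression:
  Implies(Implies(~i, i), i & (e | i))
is always true.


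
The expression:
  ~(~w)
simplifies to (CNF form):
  w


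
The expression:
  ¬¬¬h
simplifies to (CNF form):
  ¬h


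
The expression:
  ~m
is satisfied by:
  {m: False}


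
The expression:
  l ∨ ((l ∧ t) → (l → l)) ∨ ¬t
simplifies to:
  True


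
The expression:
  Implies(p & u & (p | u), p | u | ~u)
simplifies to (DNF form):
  True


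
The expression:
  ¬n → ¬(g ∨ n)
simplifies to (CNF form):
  n ∨ ¬g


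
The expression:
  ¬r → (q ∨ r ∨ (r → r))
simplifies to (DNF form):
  True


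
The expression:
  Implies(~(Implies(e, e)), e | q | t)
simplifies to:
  True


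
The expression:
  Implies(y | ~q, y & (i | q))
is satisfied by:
  {i: True, q: True, y: True}
  {i: True, q: True, y: False}
  {q: True, y: True, i: False}
  {q: True, y: False, i: False}
  {i: True, y: True, q: False}


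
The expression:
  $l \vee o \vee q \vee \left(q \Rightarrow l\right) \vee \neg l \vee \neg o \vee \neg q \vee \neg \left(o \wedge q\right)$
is always true.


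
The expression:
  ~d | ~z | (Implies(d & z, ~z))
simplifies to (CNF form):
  ~d | ~z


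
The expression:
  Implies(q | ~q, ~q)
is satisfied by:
  {q: False}


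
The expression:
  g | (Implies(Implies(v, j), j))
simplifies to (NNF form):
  g | j | v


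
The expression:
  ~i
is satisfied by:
  {i: False}


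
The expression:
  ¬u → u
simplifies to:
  u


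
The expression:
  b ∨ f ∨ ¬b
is always true.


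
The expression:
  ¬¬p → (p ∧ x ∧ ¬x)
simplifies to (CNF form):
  ¬p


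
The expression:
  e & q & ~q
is never true.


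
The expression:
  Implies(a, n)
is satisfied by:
  {n: True, a: False}
  {a: False, n: False}
  {a: True, n: True}


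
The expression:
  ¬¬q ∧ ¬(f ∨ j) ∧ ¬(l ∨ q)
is never true.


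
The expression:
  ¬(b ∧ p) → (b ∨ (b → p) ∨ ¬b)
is always true.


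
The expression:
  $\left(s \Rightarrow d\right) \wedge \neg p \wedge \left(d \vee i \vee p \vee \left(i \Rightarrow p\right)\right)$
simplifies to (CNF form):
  $\neg p \wedge \left(d \vee \neg s\right)$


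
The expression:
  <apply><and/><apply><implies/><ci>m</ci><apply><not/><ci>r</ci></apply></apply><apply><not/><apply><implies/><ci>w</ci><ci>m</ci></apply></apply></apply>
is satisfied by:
  {w: True, m: False}


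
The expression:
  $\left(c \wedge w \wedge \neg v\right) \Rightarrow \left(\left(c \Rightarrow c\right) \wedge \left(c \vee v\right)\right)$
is always true.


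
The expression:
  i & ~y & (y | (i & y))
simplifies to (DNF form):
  False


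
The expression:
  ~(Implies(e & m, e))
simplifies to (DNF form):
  False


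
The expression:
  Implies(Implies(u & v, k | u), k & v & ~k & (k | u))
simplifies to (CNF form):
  False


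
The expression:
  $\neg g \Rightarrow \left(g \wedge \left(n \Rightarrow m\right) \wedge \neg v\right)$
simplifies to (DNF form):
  $g$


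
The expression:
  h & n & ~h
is never true.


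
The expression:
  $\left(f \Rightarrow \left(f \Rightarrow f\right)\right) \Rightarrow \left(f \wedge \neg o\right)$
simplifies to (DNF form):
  $f \wedge \neg o$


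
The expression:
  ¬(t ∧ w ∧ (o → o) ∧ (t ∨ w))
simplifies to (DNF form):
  ¬t ∨ ¬w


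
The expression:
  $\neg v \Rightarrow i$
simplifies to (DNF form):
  $i \vee v$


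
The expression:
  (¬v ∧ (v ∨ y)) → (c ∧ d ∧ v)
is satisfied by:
  {v: True, y: False}
  {y: False, v: False}
  {y: True, v: True}


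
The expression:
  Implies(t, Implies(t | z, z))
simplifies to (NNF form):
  z | ~t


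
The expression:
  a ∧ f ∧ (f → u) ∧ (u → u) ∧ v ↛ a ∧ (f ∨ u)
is never true.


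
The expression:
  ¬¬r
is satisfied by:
  {r: True}


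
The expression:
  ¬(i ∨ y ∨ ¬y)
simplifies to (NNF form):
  False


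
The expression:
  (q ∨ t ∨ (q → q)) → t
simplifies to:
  t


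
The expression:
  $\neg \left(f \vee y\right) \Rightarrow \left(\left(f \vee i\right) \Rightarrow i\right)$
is always true.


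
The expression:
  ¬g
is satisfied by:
  {g: False}


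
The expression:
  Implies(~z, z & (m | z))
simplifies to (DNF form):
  z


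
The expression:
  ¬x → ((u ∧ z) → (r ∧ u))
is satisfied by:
  {r: True, x: True, u: False, z: False}
  {r: True, u: False, z: False, x: False}
  {x: True, u: False, z: False, r: False}
  {x: False, u: False, z: False, r: False}
  {r: True, z: True, x: True, u: False}
  {r: True, z: True, x: False, u: False}
  {z: True, x: True, r: False, u: False}
  {z: True, r: False, u: False, x: False}
  {x: True, r: True, u: True, z: False}
  {r: True, u: True, x: False, z: False}
  {x: True, u: True, r: False, z: False}
  {u: True, r: False, z: False, x: False}
  {r: True, z: True, u: True, x: True}
  {r: True, z: True, u: True, x: False}
  {z: True, u: True, x: True, r: False}


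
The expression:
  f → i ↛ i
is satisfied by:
  {f: False}


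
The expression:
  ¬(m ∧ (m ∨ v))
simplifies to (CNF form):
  ¬m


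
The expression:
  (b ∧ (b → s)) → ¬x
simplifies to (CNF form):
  ¬b ∨ ¬s ∨ ¬x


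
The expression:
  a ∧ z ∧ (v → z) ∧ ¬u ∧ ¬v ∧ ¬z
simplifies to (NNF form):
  False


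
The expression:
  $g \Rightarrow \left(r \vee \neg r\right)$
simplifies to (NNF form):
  $\text{True}$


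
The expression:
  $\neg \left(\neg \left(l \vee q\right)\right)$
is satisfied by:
  {q: True, l: True}
  {q: True, l: False}
  {l: True, q: False}


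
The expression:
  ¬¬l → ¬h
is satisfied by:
  {l: False, h: False}
  {h: True, l: False}
  {l: True, h: False}


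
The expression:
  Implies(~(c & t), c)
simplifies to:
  c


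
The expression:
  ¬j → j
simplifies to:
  j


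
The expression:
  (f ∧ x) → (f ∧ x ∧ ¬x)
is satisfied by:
  {x: False, f: False}
  {f: True, x: False}
  {x: True, f: False}


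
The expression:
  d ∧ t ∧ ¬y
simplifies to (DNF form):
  d ∧ t ∧ ¬y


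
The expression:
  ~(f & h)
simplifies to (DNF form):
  ~f | ~h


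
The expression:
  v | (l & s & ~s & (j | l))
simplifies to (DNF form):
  v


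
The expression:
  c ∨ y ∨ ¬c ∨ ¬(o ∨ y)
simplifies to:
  True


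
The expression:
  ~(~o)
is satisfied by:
  {o: True}


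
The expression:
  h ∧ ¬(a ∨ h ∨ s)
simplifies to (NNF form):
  False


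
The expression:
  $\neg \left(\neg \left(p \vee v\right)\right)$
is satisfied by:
  {v: True, p: True}
  {v: True, p: False}
  {p: True, v: False}


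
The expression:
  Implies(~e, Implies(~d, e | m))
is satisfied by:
  {d: True, m: True, e: True}
  {d: True, m: True, e: False}
  {d: True, e: True, m: False}
  {d: True, e: False, m: False}
  {m: True, e: True, d: False}
  {m: True, e: False, d: False}
  {e: True, m: False, d: False}


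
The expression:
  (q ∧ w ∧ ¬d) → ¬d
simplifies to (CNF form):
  True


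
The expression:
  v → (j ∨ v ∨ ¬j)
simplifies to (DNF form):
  True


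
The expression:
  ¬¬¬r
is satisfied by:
  {r: False}


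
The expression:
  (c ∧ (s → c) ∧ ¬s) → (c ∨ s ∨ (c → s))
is always true.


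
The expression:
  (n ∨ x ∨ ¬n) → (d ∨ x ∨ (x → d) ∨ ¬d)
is always true.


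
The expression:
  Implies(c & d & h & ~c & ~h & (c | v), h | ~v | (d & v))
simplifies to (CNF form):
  True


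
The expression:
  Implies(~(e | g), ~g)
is always true.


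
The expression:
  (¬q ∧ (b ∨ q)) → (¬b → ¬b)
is always true.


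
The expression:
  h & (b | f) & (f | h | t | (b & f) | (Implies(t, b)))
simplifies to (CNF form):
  h & (b | f)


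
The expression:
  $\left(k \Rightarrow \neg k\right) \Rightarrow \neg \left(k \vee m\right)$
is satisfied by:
  {k: True, m: False}
  {m: False, k: False}
  {m: True, k: True}


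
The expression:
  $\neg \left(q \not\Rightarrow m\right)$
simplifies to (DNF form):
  $m \vee \neg q$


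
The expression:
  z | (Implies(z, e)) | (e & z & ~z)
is always true.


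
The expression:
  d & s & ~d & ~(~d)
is never true.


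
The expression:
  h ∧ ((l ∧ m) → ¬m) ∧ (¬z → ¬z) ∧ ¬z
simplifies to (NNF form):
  h ∧ ¬z ∧ (¬l ∨ ¬m)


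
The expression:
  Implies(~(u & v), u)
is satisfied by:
  {u: True}


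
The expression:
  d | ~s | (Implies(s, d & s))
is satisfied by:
  {d: True, s: False}
  {s: False, d: False}
  {s: True, d: True}


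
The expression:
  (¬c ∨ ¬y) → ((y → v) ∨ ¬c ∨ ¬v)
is always true.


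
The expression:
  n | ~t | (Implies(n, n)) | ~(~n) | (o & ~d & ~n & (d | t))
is always true.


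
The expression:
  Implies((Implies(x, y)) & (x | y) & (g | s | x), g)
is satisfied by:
  {g: True, x: False, s: False, y: False}
  {g: True, s: True, x: False, y: False}
  {g: True, x: True, s: False, y: False}
  {g: True, s: True, x: True, y: False}
  {g: False, x: False, s: False, y: False}
  {s: True, g: False, x: False, y: False}
  {x: True, g: False, s: False, y: False}
  {s: True, x: True, g: False, y: False}
  {y: True, g: True, x: False, s: False}
  {y: True, s: True, g: True, x: False}
  {y: True, g: True, x: True, s: False}
  {y: True, s: True, g: True, x: True}
  {y: True, g: False, x: False, s: False}


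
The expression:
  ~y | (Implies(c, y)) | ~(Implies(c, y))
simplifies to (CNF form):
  True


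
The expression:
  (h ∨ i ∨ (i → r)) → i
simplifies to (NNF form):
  i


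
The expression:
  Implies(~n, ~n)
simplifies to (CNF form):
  True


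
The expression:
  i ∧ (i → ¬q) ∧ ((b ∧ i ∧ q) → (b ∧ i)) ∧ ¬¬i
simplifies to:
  i ∧ ¬q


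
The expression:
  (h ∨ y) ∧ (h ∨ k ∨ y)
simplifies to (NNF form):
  h ∨ y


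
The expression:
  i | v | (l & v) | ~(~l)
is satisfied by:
  {v: True, i: True, l: True}
  {v: True, i: True, l: False}
  {v: True, l: True, i: False}
  {v: True, l: False, i: False}
  {i: True, l: True, v: False}
  {i: True, l: False, v: False}
  {l: True, i: False, v: False}


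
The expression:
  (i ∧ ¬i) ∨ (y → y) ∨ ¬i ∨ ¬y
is always true.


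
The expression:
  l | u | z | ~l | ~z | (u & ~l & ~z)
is always true.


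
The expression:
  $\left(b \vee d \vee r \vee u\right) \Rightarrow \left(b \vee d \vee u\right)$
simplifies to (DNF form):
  $b \vee d \vee u \vee \neg r$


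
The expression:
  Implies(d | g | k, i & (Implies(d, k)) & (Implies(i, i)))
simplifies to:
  (i | ~g) & (i | ~k) & (k | ~d)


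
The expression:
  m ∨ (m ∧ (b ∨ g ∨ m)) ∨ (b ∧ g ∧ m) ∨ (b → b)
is always true.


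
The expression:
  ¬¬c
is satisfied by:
  {c: True}


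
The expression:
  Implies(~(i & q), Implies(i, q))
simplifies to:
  q | ~i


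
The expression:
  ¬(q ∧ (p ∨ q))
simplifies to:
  ¬q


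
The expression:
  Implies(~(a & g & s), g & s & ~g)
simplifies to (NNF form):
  a & g & s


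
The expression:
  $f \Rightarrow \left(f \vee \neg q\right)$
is always true.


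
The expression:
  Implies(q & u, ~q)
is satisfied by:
  {u: False, q: False}
  {q: True, u: False}
  {u: True, q: False}


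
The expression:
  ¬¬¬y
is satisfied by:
  {y: False}


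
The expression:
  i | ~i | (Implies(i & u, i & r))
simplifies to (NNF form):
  True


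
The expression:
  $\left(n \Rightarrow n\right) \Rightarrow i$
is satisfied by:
  {i: True}


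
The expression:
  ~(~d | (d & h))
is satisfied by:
  {d: True, h: False}


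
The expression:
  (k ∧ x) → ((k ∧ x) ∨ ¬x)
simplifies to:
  True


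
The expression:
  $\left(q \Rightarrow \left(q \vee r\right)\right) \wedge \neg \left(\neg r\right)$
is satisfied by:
  {r: True}


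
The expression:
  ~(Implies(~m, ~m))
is never true.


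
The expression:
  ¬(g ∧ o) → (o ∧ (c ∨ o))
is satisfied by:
  {o: True}


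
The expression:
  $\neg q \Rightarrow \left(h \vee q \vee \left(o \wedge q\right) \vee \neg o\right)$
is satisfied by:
  {q: True, h: True, o: False}
  {q: True, h: False, o: False}
  {h: True, q: False, o: False}
  {q: False, h: False, o: False}
  {q: True, o: True, h: True}
  {q: True, o: True, h: False}
  {o: True, h: True, q: False}


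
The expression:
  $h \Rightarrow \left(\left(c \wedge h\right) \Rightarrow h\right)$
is always true.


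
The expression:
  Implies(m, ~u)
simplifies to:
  ~m | ~u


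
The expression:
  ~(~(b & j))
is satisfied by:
  {j: True, b: True}


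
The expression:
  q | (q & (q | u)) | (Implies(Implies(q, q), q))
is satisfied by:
  {q: True}


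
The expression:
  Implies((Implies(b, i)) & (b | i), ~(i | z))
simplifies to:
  ~i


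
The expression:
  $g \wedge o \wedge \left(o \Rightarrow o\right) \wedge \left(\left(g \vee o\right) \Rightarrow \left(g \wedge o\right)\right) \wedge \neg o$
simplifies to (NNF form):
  $\text{False}$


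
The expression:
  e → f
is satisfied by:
  {f: True, e: False}
  {e: False, f: False}
  {e: True, f: True}


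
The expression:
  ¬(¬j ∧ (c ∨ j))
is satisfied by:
  {j: True, c: False}
  {c: False, j: False}
  {c: True, j: True}


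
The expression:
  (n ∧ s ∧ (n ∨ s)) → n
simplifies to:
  True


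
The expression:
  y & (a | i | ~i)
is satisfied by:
  {y: True}


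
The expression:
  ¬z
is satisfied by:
  {z: False}


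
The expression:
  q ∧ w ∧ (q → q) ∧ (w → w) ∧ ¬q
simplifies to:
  False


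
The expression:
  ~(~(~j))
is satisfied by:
  {j: False}


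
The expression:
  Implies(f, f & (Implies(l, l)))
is always true.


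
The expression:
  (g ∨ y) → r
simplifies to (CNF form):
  (r ∨ ¬g) ∧ (r ∨ ¬y)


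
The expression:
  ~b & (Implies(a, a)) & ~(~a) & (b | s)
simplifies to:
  a & s & ~b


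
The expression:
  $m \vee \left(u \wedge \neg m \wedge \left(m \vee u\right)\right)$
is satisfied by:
  {m: True, u: True}
  {m: True, u: False}
  {u: True, m: False}


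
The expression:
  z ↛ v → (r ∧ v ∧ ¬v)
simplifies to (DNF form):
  v ∨ ¬z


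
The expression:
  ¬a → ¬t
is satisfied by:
  {a: True, t: False}
  {t: False, a: False}
  {t: True, a: True}


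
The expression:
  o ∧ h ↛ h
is never true.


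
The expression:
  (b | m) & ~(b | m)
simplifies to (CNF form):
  False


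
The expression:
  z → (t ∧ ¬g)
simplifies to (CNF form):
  (t ∨ ¬z) ∧ (¬g ∨ ¬z)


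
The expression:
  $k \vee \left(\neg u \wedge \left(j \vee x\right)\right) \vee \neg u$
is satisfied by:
  {k: True, u: False}
  {u: False, k: False}
  {u: True, k: True}


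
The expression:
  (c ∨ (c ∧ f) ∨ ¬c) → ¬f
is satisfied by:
  {f: False}


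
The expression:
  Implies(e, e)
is always true.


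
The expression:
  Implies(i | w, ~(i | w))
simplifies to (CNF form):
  ~i & ~w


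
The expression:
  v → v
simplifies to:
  True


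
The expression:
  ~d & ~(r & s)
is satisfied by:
  {d: False, s: False, r: False}
  {r: True, d: False, s: False}
  {s: True, d: False, r: False}


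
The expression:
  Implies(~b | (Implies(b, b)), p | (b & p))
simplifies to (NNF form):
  p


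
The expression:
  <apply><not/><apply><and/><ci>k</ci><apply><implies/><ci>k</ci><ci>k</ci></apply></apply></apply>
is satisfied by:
  {k: False}


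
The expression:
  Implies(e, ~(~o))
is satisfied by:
  {o: True, e: False}
  {e: False, o: False}
  {e: True, o: True}


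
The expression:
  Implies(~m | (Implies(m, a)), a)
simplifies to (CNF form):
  a | m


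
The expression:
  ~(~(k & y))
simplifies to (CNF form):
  k & y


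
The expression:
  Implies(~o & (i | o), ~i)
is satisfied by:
  {o: True, i: False}
  {i: False, o: False}
  {i: True, o: True}


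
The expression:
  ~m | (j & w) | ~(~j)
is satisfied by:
  {j: True, m: False}
  {m: False, j: False}
  {m: True, j: True}


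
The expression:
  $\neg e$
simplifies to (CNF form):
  $\neg e$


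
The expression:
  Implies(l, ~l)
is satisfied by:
  {l: False}


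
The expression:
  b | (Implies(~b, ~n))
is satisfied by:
  {b: True, n: False}
  {n: False, b: False}
  {n: True, b: True}


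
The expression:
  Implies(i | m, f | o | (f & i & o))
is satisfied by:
  {o: True, f: True, m: False, i: False}
  {i: True, o: True, f: True, m: False}
  {o: True, f: True, m: True, i: False}
  {i: True, o: True, f: True, m: True}
  {o: True, m: False, f: False, i: False}
  {o: True, i: True, m: False, f: False}
  {o: True, m: True, f: False, i: False}
  {o: True, i: True, m: True, f: False}
  {f: True, i: False, m: False, o: False}
  {i: True, f: True, m: False, o: False}
  {f: True, m: True, i: False, o: False}
  {i: True, f: True, m: True, o: False}
  {i: False, m: False, f: False, o: False}


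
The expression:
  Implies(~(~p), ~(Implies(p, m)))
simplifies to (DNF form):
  ~m | ~p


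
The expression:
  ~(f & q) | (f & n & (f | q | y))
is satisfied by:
  {n: True, q: False, f: False}
  {q: False, f: False, n: False}
  {f: True, n: True, q: False}
  {f: True, q: False, n: False}
  {n: True, q: True, f: False}
  {q: True, n: False, f: False}
  {f: True, q: True, n: True}


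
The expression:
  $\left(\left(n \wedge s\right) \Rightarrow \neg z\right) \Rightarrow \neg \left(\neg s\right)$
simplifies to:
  $s$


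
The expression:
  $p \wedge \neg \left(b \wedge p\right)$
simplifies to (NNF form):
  $p \wedge \neg b$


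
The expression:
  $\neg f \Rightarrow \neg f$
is always true.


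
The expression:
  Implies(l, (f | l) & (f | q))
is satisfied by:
  {q: True, f: True, l: False}
  {q: True, l: False, f: False}
  {f: True, l: False, q: False}
  {f: False, l: False, q: False}
  {q: True, f: True, l: True}
  {q: True, l: True, f: False}
  {f: True, l: True, q: False}


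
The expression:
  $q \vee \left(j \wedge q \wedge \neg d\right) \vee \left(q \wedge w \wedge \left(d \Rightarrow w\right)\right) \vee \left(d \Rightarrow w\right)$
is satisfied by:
  {q: True, w: True, d: False}
  {q: True, w: False, d: False}
  {w: True, q: False, d: False}
  {q: False, w: False, d: False}
  {d: True, q: True, w: True}
  {d: True, q: True, w: False}
  {d: True, w: True, q: False}


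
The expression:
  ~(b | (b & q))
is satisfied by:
  {b: False}


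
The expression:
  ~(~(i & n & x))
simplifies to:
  i & n & x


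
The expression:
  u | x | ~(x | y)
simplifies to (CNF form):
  u | x | ~y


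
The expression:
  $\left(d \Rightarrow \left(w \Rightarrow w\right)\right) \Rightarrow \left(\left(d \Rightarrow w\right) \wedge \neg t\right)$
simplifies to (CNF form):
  $\neg t \wedge \left(w \vee \neg d\right)$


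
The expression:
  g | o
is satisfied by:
  {o: True, g: True}
  {o: True, g: False}
  {g: True, o: False}


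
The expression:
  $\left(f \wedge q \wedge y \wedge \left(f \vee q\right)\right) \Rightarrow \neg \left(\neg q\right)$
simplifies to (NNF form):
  $\text{True}$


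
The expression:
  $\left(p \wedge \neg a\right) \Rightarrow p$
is always true.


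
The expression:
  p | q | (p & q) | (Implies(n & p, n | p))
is always true.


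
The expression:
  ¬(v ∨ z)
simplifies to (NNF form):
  ¬v ∧ ¬z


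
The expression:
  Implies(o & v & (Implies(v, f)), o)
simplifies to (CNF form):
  True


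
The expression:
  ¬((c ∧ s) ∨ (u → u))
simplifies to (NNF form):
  False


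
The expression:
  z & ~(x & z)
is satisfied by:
  {z: True, x: False}


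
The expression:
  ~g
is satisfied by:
  {g: False}


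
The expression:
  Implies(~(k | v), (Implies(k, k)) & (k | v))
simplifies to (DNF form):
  k | v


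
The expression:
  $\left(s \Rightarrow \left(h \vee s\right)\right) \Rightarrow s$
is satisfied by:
  {s: True}


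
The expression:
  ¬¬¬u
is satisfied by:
  {u: False}


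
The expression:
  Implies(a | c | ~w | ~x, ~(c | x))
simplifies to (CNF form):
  ~c & (w | ~x) & (~a | ~x)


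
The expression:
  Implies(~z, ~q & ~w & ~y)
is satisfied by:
  {z: True, q: False, y: False, w: False}
  {z: True, w: True, q: False, y: False}
  {z: True, y: True, q: False, w: False}
  {z: True, w: True, y: True, q: False}
  {z: True, q: True, y: False, w: False}
  {z: True, w: True, q: True, y: False}
  {z: True, y: True, q: True, w: False}
  {z: True, w: True, y: True, q: True}
  {w: False, q: False, y: False, z: False}


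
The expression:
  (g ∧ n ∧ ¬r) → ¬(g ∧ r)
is always true.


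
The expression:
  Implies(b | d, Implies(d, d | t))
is always true.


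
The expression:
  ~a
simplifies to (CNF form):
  ~a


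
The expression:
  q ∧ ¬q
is never true.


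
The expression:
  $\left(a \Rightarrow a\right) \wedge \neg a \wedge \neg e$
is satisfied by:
  {e: False, a: False}


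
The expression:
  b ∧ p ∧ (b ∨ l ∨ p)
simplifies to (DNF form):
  b ∧ p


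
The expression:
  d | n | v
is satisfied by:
  {n: True, d: True, v: True}
  {n: True, d: True, v: False}
  {n: True, v: True, d: False}
  {n: True, v: False, d: False}
  {d: True, v: True, n: False}
  {d: True, v: False, n: False}
  {v: True, d: False, n: False}


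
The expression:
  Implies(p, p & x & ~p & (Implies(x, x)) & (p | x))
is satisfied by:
  {p: False}


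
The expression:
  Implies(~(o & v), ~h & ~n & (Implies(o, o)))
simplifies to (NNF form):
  (o | ~h) & (o | ~n) & (v | ~h) & (v | ~n)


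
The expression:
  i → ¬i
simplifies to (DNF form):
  ¬i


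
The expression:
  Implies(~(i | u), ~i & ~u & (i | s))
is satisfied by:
  {i: True, u: True, s: True}
  {i: True, u: True, s: False}
  {i: True, s: True, u: False}
  {i: True, s: False, u: False}
  {u: True, s: True, i: False}
  {u: True, s: False, i: False}
  {s: True, u: False, i: False}


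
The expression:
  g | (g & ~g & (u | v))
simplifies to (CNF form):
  g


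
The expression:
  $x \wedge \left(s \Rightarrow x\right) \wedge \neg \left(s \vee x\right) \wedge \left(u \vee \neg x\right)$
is never true.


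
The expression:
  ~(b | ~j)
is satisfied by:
  {j: True, b: False}


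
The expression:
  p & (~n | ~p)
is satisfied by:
  {p: True, n: False}


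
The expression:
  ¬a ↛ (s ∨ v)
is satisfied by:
  {v: False, a: False, s: False}


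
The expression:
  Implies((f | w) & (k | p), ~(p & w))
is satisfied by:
  {p: False, w: False}
  {w: True, p: False}
  {p: True, w: False}


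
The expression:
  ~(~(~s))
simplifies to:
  ~s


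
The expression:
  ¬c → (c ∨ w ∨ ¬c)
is always true.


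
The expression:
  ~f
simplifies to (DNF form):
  ~f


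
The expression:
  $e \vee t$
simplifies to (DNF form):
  $e \vee t$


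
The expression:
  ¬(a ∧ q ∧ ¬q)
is always true.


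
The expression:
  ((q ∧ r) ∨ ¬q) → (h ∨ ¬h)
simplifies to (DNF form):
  True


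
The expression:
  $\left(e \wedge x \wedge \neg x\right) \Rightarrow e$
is always true.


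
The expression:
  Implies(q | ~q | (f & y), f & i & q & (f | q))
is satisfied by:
  {i: True, f: True, q: True}


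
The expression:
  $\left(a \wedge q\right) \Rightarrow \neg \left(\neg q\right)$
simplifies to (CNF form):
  $\text{True}$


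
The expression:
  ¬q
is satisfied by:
  {q: False}


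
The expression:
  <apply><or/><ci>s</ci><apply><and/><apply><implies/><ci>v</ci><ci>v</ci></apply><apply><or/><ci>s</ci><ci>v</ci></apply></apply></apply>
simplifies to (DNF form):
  <apply><or/><ci>s</ci><ci>v</ci></apply>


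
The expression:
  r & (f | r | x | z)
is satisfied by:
  {r: True}


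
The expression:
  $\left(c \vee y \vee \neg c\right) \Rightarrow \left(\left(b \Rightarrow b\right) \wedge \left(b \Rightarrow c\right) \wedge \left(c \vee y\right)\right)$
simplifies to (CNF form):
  $\left(c \vee y\right) \wedge \left(c \vee \neg b\right)$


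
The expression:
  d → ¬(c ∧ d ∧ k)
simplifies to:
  ¬c ∨ ¬d ∨ ¬k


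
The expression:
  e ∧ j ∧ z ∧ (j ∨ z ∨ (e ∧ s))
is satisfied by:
  {z: True, j: True, e: True}


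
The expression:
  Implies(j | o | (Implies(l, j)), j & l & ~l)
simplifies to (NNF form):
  l & ~j & ~o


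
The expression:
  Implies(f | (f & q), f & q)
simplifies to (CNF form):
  q | ~f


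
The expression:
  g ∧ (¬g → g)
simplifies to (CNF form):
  g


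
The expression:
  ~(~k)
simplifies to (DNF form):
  k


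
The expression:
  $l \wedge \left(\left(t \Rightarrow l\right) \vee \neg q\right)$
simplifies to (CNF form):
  $l$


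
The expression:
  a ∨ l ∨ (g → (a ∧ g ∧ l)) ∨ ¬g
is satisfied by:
  {a: True, l: True, g: False}
  {a: True, g: False, l: False}
  {l: True, g: False, a: False}
  {l: False, g: False, a: False}
  {a: True, l: True, g: True}
  {a: True, g: True, l: False}
  {l: True, g: True, a: False}


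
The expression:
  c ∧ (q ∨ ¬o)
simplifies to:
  c ∧ (q ∨ ¬o)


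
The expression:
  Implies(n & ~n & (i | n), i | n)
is always true.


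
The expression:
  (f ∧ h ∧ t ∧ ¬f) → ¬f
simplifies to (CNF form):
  True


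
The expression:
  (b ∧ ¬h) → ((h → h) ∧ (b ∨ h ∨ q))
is always true.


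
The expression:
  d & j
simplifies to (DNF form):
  d & j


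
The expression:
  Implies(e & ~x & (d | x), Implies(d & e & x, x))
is always true.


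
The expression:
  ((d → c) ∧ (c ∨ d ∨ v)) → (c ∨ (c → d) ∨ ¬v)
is always true.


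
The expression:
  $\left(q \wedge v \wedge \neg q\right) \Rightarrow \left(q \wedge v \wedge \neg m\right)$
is always true.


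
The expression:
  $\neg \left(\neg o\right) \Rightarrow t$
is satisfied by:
  {t: True, o: False}
  {o: False, t: False}
  {o: True, t: True}


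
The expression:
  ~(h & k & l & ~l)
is always true.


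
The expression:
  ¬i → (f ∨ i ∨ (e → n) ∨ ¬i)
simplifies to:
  True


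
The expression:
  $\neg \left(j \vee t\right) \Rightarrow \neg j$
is always true.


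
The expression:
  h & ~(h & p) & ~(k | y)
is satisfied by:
  {h: True, y: False, p: False, k: False}


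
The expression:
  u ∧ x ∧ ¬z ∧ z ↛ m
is never true.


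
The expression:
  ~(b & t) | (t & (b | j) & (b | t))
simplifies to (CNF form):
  True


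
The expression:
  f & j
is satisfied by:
  {j: True, f: True}


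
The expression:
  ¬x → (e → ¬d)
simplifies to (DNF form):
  x ∨ ¬d ∨ ¬e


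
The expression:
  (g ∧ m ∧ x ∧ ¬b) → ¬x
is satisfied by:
  {b: True, g: False, m: False, x: False}
  {b: False, g: False, m: False, x: False}
  {b: True, x: True, g: False, m: False}
  {x: True, b: False, g: False, m: False}
  {b: True, m: True, x: False, g: False}
  {m: True, x: False, g: False, b: False}
  {b: True, x: True, m: True, g: False}
  {x: True, m: True, b: False, g: False}
  {b: True, g: True, x: False, m: False}
  {g: True, x: False, m: False, b: False}
  {b: True, x: True, g: True, m: False}
  {x: True, g: True, b: False, m: False}
  {b: True, m: True, g: True, x: False}
  {m: True, g: True, x: False, b: False}
  {b: True, x: True, m: True, g: True}


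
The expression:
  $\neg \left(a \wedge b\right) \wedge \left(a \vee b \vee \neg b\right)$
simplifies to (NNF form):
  $\neg a \vee \neg b$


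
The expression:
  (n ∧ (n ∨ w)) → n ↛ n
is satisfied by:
  {n: False}


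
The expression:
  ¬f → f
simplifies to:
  f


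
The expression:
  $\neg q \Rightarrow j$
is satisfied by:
  {q: True, j: True}
  {q: True, j: False}
  {j: True, q: False}


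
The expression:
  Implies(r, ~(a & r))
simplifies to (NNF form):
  ~a | ~r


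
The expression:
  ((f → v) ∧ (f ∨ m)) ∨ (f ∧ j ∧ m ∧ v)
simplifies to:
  (f ∧ v) ∨ (m ∧ ¬f)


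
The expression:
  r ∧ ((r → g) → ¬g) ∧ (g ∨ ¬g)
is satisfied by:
  {r: True, g: False}


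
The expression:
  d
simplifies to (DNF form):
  d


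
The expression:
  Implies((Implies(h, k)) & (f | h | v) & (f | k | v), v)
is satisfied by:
  {v: True, k: False, f: False, h: False}
  {v: True, h: True, k: False, f: False}
  {v: True, f: True, k: False, h: False}
  {v: True, h: True, f: True, k: False}
  {v: True, k: True, f: False, h: False}
  {v: True, h: True, k: True, f: False}
  {v: True, f: True, k: True, h: False}
  {v: True, h: True, f: True, k: True}
  {h: False, k: False, f: False, v: False}
  {h: True, k: False, f: False, v: False}
  {h: True, f: True, k: False, v: False}
  {k: True, h: False, f: False, v: False}


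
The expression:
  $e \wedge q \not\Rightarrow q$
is never true.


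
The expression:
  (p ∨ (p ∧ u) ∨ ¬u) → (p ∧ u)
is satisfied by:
  {u: True}


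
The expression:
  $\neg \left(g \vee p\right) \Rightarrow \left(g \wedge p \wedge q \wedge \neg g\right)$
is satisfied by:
  {g: True, p: True}
  {g: True, p: False}
  {p: True, g: False}


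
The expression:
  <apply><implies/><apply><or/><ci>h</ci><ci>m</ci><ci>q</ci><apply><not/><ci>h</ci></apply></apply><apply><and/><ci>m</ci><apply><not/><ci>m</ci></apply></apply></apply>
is never true.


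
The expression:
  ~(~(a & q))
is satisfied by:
  {a: True, q: True}


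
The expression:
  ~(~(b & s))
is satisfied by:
  {b: True, s: True}


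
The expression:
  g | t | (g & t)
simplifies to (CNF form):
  g | t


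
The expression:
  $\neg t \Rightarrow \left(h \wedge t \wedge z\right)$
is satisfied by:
  {t: True}


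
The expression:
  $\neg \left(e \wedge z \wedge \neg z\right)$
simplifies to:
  $\text{True}$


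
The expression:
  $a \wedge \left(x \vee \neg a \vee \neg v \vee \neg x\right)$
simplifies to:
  $a$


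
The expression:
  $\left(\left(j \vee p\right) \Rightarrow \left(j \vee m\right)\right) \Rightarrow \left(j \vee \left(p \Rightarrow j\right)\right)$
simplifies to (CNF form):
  $j \vee \neg m \vee \neg p$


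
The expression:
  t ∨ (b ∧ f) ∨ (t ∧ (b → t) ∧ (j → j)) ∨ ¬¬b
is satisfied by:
  {b: True, t: True}
  {b: True, t: False}
  {t: True, b: False}


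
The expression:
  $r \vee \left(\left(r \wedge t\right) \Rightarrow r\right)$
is always true.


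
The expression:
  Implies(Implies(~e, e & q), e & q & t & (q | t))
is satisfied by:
  {t: True, q: True, e: False}
  {t: True, q: False, e: False}
  {q: True, t: False, e: False}
  {t: False, q: False, e: False}
  {t: True, e: True, q: True}


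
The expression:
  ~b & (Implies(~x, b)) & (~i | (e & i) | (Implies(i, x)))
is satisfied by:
  {x: True, b: False}


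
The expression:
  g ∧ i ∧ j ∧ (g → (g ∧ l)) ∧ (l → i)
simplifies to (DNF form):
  g ∧ i ∧ j ∧ l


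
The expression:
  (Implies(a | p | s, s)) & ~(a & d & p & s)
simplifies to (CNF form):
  (s | ~a) & (s | ~p) & (s | ~a | ~d) & (s | ~a | ~p) & (s | ~d | ~p) & (~a | ~d | ~p) & (s | ~a | ~d | ~p)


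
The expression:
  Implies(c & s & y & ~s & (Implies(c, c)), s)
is always true.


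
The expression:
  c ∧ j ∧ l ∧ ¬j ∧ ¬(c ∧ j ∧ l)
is never true.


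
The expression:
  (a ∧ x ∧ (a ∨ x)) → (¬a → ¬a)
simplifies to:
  True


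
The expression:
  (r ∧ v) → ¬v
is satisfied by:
  {v: False, r: False}
  {r: True, v: False}
  {v: True, r: False}


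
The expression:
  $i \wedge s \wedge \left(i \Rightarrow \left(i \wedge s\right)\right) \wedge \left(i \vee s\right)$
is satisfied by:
  {i: True, s: True}


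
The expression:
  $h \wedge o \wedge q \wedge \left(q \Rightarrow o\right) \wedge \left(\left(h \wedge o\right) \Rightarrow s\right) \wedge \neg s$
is never true.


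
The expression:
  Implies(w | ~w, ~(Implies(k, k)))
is never true.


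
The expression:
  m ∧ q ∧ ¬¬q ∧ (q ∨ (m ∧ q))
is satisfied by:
  {m: True, q: True}


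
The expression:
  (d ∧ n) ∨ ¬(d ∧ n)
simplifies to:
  True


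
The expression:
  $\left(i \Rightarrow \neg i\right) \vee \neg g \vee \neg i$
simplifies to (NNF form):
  $\neg g \vee \neg i$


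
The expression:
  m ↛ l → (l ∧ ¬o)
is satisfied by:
  {l: True, m: False}
  {m: False, l: False}
  {m: True, l: True}


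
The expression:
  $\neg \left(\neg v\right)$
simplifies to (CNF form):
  $v$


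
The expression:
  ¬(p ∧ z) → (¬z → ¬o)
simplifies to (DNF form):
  z ∨ ¬o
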